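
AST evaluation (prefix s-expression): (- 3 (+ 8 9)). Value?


Evaluate inner: (+ 8 9) = 17
Evaluate root: (- 3 17) = -14
Result: -14


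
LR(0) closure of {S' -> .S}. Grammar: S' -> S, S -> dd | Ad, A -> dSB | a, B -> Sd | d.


Start: S' -> .S
For each item with dot before a nonterminal B, add B -> .γ for every B-production
Closure: [S' -> .S, S -> .dd, S -> .Ad, A -> .dSB, A -> .a]


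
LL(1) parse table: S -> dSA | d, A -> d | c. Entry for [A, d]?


For [A, d]: 'd' ∈ FIRST(d)
Entry: A -> d


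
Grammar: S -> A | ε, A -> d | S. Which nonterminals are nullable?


A nonterminal is nullable iff some alternative derives ε (directly, or every symbol in it is nullable)
Nullable: {A, S}


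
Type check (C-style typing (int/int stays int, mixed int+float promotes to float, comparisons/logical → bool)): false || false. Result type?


Operand types: bool || bool
Rule: logical operators take bool operands and yield bool
Result type: bool


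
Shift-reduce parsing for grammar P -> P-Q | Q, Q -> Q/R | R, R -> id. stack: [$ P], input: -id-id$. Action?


shift '-' to continue P -> P-Q
Action: shift


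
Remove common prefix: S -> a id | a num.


Common prefix: 'a'
Factored: S -> a S', S' -> id | num


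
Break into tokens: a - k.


Scan left to right, longest-match per lexeme
Tokens: ID(a), OP(-), ID(k)


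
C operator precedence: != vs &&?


'!=' is equality (level 6); '&&' is logical AND (level 2)
Higher level binds tighter
'!=' has higher precedence than '&&'


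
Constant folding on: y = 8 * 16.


8 * 16 = 128 at compile time
Optimized: y = 128


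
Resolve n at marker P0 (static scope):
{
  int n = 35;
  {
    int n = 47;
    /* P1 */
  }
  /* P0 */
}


n declared in the same block as P0
n = 35


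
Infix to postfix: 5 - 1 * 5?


* has higher precedence, evaluate 1*5 first
Postfix: 5 1 5 * -


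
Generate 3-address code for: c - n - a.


Break into single-operator statements:
t1 = c - n
t2 = t1 - a


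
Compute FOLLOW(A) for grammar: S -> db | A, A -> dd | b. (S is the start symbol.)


$ ∈ FOLLOW(S). For each A -> αBβ: add FIRST(β)\{ε} to FOLLOW(B); if β nullable, add FOLLOW(A).
FOLLOW(A) = {$}


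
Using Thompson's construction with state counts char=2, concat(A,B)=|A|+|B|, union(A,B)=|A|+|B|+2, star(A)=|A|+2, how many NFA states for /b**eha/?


Syntax tree has 4 char leaf(s), 0 union(s), 2 star(s)
chars contribute 4×2 = 8; each union adds +2; each star adds +2
Total: 8 + 0 + 4 = 12 states


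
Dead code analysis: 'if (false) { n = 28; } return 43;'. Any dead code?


condition is constant false, so the whole block is unreachable
Dead: 'if (false) { n = 28; }'


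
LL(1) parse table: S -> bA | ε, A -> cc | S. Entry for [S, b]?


For [S, b]: 'b' ∈ FIRST(bA)
Entry: S -> bA


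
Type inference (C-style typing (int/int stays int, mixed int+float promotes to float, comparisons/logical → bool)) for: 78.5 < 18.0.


Operand types: float < float
Rule: comparison yields bool
Result type: bool


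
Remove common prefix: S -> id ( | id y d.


Common prefix: 'id'
Factored: S -> id S', S' -> ( | y d


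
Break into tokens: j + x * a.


Scan left to right, longest-match per lexeme
Tokens: ID(j), OP(+), ID(x), OP(*), ID(a)


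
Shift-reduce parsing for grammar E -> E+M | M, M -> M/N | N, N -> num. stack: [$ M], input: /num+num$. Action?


shift '/' to continue M -> M/N
Action: shift


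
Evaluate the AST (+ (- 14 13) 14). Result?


Evaluate inner: (- 14 13) = 1
Evaluate root: (+ 1 14) = 15
Result: 15


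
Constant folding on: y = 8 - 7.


8 - 7 = 1 at compile time
Optimized: y = 1


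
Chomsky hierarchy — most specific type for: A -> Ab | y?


Left-linear: every RHS is a terminal or one nonterminal followed by a terminal
Classification: Type 3 (Regular)


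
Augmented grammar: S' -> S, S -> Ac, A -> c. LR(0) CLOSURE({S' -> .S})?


Start: S' -> .S
For each item with dot before a nonterminal B, add B -> .γ for every B-production
Closure: [S' -> .S, S -> .Ac, A -> .c]


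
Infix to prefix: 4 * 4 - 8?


left-to-right (same/higher precedence on left): tree is (- (* 4 4) 8)
Prefix: - * 4 4 8


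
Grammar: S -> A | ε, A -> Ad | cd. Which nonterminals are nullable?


A nonterminal is nullable iff some alternative derives ε (directly, or every symbol in it is nullable)
Nullable: {S}


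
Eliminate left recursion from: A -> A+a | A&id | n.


Left-recursive alternatives: A+a, A&id; non-recursive: n
Introduce A': A -> nA', A' -> +aA' | &idA' | ε


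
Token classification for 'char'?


Pattern: reserved word
Type: KEYWORD


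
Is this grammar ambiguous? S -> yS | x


right-linear, alternatives start with distinct terminals 'y' vs 'x': unique leftmost derivation
Unambiguous


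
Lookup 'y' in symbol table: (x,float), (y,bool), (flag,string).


Lookup 'y' → type bool


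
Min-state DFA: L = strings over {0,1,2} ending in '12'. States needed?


Track the longest suffix of input matching a prefix of '12': 3 classes (prefixes of length 0..2)
Minimal DFA: 3 states


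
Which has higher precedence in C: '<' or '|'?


'<' is relational (level 7); '|' is bitwise OR (level 3)
Higher level binds tighter
'<' has higher precedence than '|'


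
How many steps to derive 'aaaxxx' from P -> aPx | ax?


Derivation: P => aPx => aaPxx => aaaxxx
Steps: 3


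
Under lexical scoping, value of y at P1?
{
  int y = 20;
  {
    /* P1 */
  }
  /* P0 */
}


P1's block does not declare y; resolves to the enclosing declaration at depth 0
y = 20


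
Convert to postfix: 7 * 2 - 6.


Left to right (same or higher precedence on left)
Postfix: 7 2 * 6 -


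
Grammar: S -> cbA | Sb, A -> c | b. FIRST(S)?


Per alternative of S: FIRST(cbA) = {c}; FIRST(Sb) = {c}
FIRST(S) = {c}


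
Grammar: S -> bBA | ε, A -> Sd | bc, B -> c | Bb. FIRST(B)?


Per alternative of B: FIRST(c) = {c}; FIRST(Bb) = {c}
FIRST(B) = {c}


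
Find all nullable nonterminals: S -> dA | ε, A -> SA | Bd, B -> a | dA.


A nonterminal is nullable iff some alternative derives ε (directly, or every symbol in it is nullable)
Nullable: {S}


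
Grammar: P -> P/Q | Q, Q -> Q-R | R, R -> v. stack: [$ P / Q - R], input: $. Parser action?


handle 'Q-R' on top
Action: reduce (Q -> Q-R)


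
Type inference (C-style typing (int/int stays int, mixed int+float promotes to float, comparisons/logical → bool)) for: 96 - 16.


Operand types: int - int
Rule: mixed int/float promotes to float; int/int stays int
Result type: int


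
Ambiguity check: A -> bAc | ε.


balanced b^n…c^n: each string has a unique parse
Unambiguous


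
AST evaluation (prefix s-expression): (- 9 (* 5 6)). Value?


Evaluate inner: (* 5 6) = 30
Evaluate root: (- 9 30) = -21
Result: -21


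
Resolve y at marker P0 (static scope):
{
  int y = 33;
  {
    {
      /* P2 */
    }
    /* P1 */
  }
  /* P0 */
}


y declared in the same block as P0
y = 33


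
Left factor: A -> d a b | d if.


Common prefix: 'd'
Factored: A -> d A', A' -> a b | if


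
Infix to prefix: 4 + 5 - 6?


left-to-right (same/higher precedence on left): tree is (- (+ 4 5) 6)
Prefix: - + 4 5 6


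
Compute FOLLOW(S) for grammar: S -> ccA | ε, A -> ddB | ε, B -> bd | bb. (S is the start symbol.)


$ ∈ FOLLOW(S). For each A -> αBβ: add FIRST(β)\{ε} to FOLLOW(B); if β nullable, add FOLLOW(A).
FOLLOW(S) = {$}


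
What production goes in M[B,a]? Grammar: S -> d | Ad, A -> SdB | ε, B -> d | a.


For [B, a]: 'a' ∈ FIRST(a)
Entry: B -> a


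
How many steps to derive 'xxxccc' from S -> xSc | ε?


Derivation: S => xSc => xxScc => xxxSccc => xxxccc
Steps: 4


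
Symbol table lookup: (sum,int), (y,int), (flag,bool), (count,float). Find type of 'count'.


Lookup 'count' → type float


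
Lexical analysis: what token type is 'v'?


Pattern: letter/underscore followed by alphanumerics, not a keyword
Type: IDENTIFIER


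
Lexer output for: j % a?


Scan left to right, longest-match per lexeme
Tokens: ID(j), OP(%), ID(a)


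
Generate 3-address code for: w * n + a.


Break into single-operator statements:
t1 = w * n
t2 = t1 + a


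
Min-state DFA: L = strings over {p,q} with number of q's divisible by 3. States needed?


Track (count of q) mod 3: states 0..2, accept at 0
Minimal DFA: 3 states


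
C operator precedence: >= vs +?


'+' is additive (level 9); '>=' is relational (level 7)
Higher level binds tighter
'+' has higher precedence than '>='


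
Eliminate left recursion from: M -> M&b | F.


Left-recursive alternatives: M&b; non-recursive: F
Introduce M': M -> FM', M' -> &bM' | ε


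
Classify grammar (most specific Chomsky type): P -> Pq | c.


Left-linear: every RHS is a terminal or one nonterminal followed by a terminal
Classification: Type 3 (Regular)


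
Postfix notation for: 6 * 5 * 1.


Left to right (same or higher precedence on left)
Postfix: 6 5 * 1 *


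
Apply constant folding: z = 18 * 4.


18 * 4 = 72 at compile time
Optimized: z = 72


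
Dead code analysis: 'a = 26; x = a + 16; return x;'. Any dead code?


a is read by x's definition; x is returned
No dead code


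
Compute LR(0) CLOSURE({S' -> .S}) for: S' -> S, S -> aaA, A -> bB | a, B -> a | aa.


Start: S' -> .S
For each item with dot before a nonterminal B, add B -> .γ for every B-production
Closure: [S' -> .S, S -> .aaA]


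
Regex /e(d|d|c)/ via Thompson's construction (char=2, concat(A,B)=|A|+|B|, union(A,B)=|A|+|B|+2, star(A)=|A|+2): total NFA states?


Syntax tree has 4 char leaf(s), 2 union(s), 0 star(s)
chars contribute 4×2 = 8; each union adds +2; each star adds +2
Total: 8 + 4 + 0 = 12 states


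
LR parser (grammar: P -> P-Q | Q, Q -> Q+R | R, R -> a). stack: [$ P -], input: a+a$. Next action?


no handle ('P-' is not any RHS); shift 'a'
Action: shift


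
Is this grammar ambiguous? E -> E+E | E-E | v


'v+v-v' has two parse trees (no precedence encoded between + and -)
Ambiguous


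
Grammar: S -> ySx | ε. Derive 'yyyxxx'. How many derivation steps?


Derivation: S => ySx => yySxx => yyySxxx => yyyxxx
Steps: 4


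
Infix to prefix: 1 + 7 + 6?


left-to-right (same/higher precedence on left): tree is (+ (+ 1 7) 6)
Prefix: + + 1 7 6


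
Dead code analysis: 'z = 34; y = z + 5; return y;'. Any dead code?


z is read by y's definition; y is returned
No dead code


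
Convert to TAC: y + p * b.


Break into single-operator statements:
t1 = p * b
t2 = y + t1


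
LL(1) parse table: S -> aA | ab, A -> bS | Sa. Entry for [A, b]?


For [A, b]: 'b' ∈ FIRST(bS)
Entry: A -> bS


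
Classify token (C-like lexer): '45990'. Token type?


Pattern: digits only
Type: INTEGER_LITERAL


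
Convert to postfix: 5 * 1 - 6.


Left to right (same or higher precedence on left)
Postfix: 5 1 * 6 -


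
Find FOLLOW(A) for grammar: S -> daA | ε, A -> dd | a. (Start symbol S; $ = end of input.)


$ ∈ FOLLOW(S). For each A -> αBβ: add FIRST(β)\{ε} to FOLLOW(B); if β nullable, add FOLLOW(A).
FOLLOW(A) = {$}


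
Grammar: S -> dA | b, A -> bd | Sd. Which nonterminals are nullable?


A nonterminal is nullable iff some alternative derives ε (directly, or every symbol in it is nullable)
Nullable: {}


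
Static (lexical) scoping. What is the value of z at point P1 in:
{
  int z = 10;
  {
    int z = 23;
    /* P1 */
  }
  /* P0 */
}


z declared in the same block as P1
z = 23


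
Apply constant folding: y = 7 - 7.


7 - 7 = 0 at compile time
Optimized: y = 0


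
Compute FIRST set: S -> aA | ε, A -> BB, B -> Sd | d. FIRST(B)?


Per alternative of B: FIRST(Sd) = {a, d}; FIRST(d) = {d}
FIRST(B) = {a, d}


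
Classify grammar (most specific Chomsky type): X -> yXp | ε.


Single nonterminal LHS, but y^n p^n is not regular
Classification: Type 2 (Context-Free)


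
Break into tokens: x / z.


Scan left to right, longest-match per lexeme
Tokens: ID(x), OP(/), ID(z)


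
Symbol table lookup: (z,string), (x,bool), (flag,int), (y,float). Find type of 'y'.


Lookup 'y' → type float


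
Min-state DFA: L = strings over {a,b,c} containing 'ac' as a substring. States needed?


KMP-style automaton: 2 progress states + 1 absorbing accept = 3
Minimal DFA: 3 states


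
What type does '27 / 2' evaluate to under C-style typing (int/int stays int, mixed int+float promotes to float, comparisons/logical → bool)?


Operand types: int / int
Rule: mixed int/float promotes to float; int/int stays int
Result type: int


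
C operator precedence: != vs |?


'!=' is equality (level 6); '|' is bitwise OR (level 3)
Higher level binds tighter
'!=' has higher precedence than '|'


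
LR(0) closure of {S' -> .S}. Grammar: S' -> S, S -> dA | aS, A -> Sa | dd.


Start: S' -> .S
For each item with dot before a nonterminal B, add B -> .γ for every B-production
Closure: [S' -> .S, S -> .dA, S -> .aS]


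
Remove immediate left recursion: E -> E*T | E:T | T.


Left-recursive alternatives: E*T, E:T; non-recursive: T
Introduce E': E -> TE', E' -> *TE' | :TE' | ε


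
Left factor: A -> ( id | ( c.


Common prefix: '('
Factored: A -> ( A', A' -> id | c


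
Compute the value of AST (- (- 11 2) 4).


Evaluate inner: (- 11 2) = 9
Evaluate root: (- 9 4) = 5
Result: 5


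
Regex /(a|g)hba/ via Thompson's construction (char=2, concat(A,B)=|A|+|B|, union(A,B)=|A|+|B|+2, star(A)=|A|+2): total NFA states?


Syntax tree has 5 char leaf(s), 1 union(s), 0 star(s)
chars contribute 5×2 = 10; each union adds +2; each star adds +2
Total: 10 + 2 + 0 = 12 states


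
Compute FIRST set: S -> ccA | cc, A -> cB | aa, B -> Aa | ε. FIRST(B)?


Per alternative of B: FIRST(Aa) = {a, c}; FIRST(ε) = {ε}
FIRST(B) = {a, c, ε}


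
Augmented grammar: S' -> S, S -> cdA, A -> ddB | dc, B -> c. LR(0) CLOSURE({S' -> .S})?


Start: S' -> .S
For each item with dot before a nonterminal B, add B -> .γ for every B-production
Closure: [S' -> .S, S -> .cdA]


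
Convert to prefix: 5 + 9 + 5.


left-to-right (same/higher precedence on left): tree is (+ (+ 5 9) 5)
Prefix: + + 5 9 5


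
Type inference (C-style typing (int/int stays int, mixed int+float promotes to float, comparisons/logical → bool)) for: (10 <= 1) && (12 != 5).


Operand types: bool && bool
Rule: logical operators take bool operands and yield bool
Result type: bool


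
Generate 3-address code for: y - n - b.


Break into single-operator statements:
t1 = y - n
t2 = t1 - b


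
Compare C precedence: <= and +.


'+' is additive (level 9); '<=' is relational (level 7)
Higher level binds tighter
'+' has higher precedence than '<='


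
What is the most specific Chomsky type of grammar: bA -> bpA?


LHS has context (more than one symbol) and |LHS| ≤ |RHS|
Classification: Type 1 (Context-Sensitive)


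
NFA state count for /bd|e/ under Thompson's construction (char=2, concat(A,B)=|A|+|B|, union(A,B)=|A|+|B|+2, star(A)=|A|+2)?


Syntax tree has 3 char leaf(s), 1 union(s), 0 star(s)
chars contribute 3×2 = 6; each union adds +2; each star adds +2
Total: 6 + 2 + 0 = 8 states


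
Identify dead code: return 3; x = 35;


statement follows a return and is unreachable
Dead: 'x = 35'


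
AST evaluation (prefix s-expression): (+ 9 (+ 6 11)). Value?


Evaluate inner: (+ 6 11) = 17
Evaluate root: (+ 9 17) = 26
Result: 26


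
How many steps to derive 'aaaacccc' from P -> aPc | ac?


Derivation: P => aPc => aaPcc => aaaPccc => aaaacccc
Steps: 4


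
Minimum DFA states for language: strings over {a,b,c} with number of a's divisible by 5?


Track (count of a) mod 5: states 0..4, accept at 0
Minimal DFA: 5 states


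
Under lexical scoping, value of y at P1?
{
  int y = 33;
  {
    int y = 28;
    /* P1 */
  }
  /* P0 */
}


y declared in the same block as P1
y = 28


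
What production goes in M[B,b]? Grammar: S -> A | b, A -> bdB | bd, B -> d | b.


For [B, b]: 'b' ∈ FIRST(b)
Entry: B -> b


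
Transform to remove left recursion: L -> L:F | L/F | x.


Left-recursive alternatives: L:F, L/F; non-recursive: x
Introduce L': L -> xL', L' -> :FL' | /FL' | ε


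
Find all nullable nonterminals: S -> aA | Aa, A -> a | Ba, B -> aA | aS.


A nonterminal is nullable iff some alternative derives ε (directly, or every symbol in it is nullable)
Nullable: {}


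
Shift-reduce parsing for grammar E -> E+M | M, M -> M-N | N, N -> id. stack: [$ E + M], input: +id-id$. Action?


handle 'E+M' on top; lookahead ∈ FOLLOW(E) = {+, $}
Action: reduce (E -> E+M)


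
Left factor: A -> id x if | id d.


Common prefix: 'id'
Factored: A -> id A', A' -> x if | d


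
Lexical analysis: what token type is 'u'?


Pattern: letter/underscore followed by alphanumerics, not a keyword
Type: IDENTIFIER


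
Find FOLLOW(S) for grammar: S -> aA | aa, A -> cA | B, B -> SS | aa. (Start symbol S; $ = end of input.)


$ ∈ FOLLOW(S). For each A -> αBβ: add FIRST(β)\{ε} to FOLLOW(B); if β nullable, add FOLLOW(A).
FOLLOW(S) = {$, a}


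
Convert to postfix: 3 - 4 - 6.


Left to right (same or higher precedence on left)
Postfix: 3 4 - 6 -


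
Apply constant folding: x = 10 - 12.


10 - 12 = -2 at compile time
Optimized: x = -2


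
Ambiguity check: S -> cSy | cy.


balanced c^n…y^n: each string has a unique parse
Unambiguous


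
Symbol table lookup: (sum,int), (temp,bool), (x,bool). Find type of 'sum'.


Lookup 'sum' → type int


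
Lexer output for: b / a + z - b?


Scan left to right, longest-match per lexeme
Tokens: ID(b), OP(/), ID(a), OP(+), ID(z), OP(-), ID(b)


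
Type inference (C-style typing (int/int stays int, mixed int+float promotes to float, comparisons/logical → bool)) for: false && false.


Operand types: bool && bool
Rule: logical operators take bool operands and yield bool
Result type: bool


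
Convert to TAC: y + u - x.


Break into single-operator statements:
t1 = y + u
t2 = t1 - x


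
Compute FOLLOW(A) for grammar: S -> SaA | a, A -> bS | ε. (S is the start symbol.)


$ ∈ FOLLOW(S). For each A -> αBβ: add FIRST(β)\{ε} to FOLLOW(B); if β nullable, add FOLLOW(A).
FOLLOW(A) = {$, a}


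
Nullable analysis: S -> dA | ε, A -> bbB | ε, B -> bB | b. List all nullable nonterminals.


A nonterminal is nullable iff some alternative derives ε (directly, or every symbol in it is nullable)
Nullable: {A, S}


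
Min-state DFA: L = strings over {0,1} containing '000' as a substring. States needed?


KMP-style automaton: 3 progress states + 1 absorbing accept = 4
Minimal DFA: 4 states


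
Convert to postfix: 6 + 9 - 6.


Left to right (same or higher precedence on left)
Postfix: 6 9 + 6 -


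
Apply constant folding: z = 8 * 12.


8 * 12 = 96 at compile time
Optimized: z = 96


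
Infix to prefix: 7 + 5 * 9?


'*' binds tighter: tree is (+ 7 (* 5 9))
Prefix: + 7 * 5 9


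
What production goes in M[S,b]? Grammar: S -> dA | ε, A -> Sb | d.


For [S, b]: ε is nullable and 'b' ∈ FOLLOW(S)
Entry: S -> ε


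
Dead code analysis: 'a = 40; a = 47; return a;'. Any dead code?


first assignment to a is overwritten before any read
Dead: 'a = 40'


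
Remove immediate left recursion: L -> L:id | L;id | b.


Left-recursive alternatives: L:id, L;id; non-recursive: b
Introduce L': L -> bL', L' -> :idL' | ;idL' | ε


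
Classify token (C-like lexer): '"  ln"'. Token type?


Pattern: double-quoted sequence
Type: STRING_LITERAL


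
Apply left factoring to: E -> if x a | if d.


Common prefix: 'if'
Factored: E -> if E', E' -> x a | d


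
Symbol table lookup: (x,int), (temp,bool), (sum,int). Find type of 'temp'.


Lookup 'temp' → type bool


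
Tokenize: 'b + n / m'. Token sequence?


Scan left to right, longest-match per lexeme
Tokens: ID(b), OP(+), ID(n), OP(/), ID(m)


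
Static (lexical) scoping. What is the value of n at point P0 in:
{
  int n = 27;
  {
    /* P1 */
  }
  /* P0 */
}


n declared in the same block as P0
n = 27


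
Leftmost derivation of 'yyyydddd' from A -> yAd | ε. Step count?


Derivation: A => yAd => yyAdd => yyyAddd => yyyyAdddd => yyyydddd
Steps: 5


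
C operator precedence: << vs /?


'/' is multiplicative (level 10); '<<' is shift (level 8)
Higher level binds tighter
'/' has higher precedence than '<<'


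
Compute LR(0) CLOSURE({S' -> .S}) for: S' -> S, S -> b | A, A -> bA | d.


Start: S' -> .S
For each item with dot before a nonterminal B, add B -> .γ for every B-production
Closure: [S' -> .S, S -> .b, S -> .A, A -> .bA, A -> .d]


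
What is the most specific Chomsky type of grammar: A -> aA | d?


Right-linear: every RHS is a terminal or a terminal followed by one nonterminal
Classification: Type 3 (Regular)


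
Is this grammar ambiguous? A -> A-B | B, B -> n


precedence layered via separate nonterminal B: deterministic
Unambiguous


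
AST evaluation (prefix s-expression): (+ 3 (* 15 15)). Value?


Evaluate inner: (* 15 15) = 225
Evaluate root: (+ 3 225) = 228
Result: 228


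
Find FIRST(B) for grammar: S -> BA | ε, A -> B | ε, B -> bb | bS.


Per alternative of B: FIRST(bb) = {b}; FIRST(bS) = {b}
FIRST(B) = {b}


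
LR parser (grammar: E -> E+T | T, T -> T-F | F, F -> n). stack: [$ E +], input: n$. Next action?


no handle ('E+' is not any RHS); shift 'n'
Action: shift


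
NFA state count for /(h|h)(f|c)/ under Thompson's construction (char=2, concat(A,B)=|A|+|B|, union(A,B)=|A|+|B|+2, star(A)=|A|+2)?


Syntax tree has 4 char leaf(s), 2 union(s), 0 star(s)
chars contribute 4×2 = 8; each union adds +2; each star adds +2
Total: 8 + 4 + 0 = 12 states


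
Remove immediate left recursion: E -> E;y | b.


Left-recursive alternatives: E;y; non-recursive: b
Introduce E': E -> bE', E' -> ;yE' | ε


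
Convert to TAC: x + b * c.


Break into single-operator statements:
t1 = b * c
t2 = x + t1


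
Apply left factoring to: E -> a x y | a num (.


Common prefix: 'a'
Factored: E -> a E', E' -> x y | num (


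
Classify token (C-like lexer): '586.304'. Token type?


Pattern: digits with a decimal point
Type: FLOAT_LITERAL


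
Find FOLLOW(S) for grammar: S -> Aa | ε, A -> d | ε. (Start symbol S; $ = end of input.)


$ ∈ FOLLOW(S). For each A -> αBβ: add FIRST(β)\{ε} to FOLLOW(B); if β nullable, add FOLLOW(A).
FOLLOW(S) = {$}


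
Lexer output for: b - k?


Scan left to right, longest-match per lexeme
Tokens: ID(b), OP(-), ID(k)


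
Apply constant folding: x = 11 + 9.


11 + 9 = 20 at compile time
Optimized: x = 20


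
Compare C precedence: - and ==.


'-' is additive (level 9); '==' is equality (level 6)
Higher level binds tighter
'-' has higher precedence than '=='


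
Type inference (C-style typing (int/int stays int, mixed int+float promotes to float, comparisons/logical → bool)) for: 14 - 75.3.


Operand types: int - float
Rule: mixed int/float promotes to float; int/int stays int
Result type: float


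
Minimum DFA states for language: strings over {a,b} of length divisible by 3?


Track length mod 3: states 0..2, accept at 0
Minimal DFA: 3 states


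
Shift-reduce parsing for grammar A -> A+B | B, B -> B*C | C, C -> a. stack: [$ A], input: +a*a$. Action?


shift '+' to continue A -> A+B
Action: shift


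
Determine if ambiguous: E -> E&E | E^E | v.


'v&v^v' has two parse trees (no precedence encoded between & and ^)
Ambiguous


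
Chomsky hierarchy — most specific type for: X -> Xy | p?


Left-linear: every RHS is a terminal or one nonterminal followed by a terminal
Classification: Type 3 (Regular)


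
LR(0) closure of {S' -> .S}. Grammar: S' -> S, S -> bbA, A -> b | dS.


Start: S' -> .S
For each item with dot before a nonterminal B, add B -> .γ for every B-production
Closure: [S' -> .S, S -> .bbA]


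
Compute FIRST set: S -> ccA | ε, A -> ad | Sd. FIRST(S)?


Per alternative of S: FIRST(ccA) = {c}; FIRST(ε) = {ε}
FIRST(S) = {c, ε}


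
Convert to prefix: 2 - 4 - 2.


left-to-right (same/higher precedence on left): tree is (- (- 2 4) 2)
Prefix: - - 2 4 2


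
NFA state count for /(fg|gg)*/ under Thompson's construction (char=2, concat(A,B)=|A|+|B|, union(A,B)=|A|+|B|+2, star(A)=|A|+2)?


Syntax tree has 4 char leaf(s), 1 union(s), 1 star(s)
chars contribute 4×2 = 8; each union adds +2; each star adds +2
Total: 8 + 2 + 2 = 12 states


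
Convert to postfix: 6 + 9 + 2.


Left to right (same or higher precedence on left)
Postfix: 6 9 + 2 +


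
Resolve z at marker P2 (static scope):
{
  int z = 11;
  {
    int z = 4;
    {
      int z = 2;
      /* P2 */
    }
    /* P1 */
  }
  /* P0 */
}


z declared in the same block as P2
z = 2


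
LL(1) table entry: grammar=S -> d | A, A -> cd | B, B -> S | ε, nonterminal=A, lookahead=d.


For [A, d]: 'd' ∈ FIRST(B)
Entry: A -> B


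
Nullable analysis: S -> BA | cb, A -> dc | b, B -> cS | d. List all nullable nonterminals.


A nonterminal is nullable iff some alternative derives ε (directly, or every symbol in it is nullable)
Nullable: {}


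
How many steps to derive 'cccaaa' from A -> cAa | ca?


Derivation: A => cAa => ccAaa => cccaaa
Steps: 3


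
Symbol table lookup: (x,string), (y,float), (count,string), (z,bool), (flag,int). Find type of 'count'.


Lookup 'count' → type string


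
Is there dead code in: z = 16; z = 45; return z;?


first assignment to z is overwritten before any read
Dead: 'z = 16'


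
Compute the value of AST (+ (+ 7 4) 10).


Evaluate inner: (+ 7 4) = 11
Evaluate root: (+ 11 10) = 21
Result: 21


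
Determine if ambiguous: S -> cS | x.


right-linear, alternatives start with distinct terminals 'c' vs 'x': unique leftmost derivation
Unambiguous


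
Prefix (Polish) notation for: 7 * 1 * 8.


left-to-right (same/higher precedence on left): tree is (* (* 7 1) 8)
Prefix: * * 7 1 8


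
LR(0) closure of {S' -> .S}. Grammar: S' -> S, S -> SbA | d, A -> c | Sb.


Start: S' -> .S
For each item with dot before a nonterminal B, add B -> .γ for every B-production
Closure: [S' -> .S, S -> .SbA, S -> .d]


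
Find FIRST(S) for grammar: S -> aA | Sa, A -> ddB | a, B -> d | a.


Per alternative of S: FIRST(aA) = {a}; FIRST(Sa) = {a}
FIRST(S) = {a}


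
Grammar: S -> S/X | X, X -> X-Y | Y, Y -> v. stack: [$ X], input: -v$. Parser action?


shift '-' to continue X -> X-Y
Action: shift


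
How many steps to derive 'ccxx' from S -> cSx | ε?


Derivation: S => cSx => ccSxx => ccxx
Steps: 3


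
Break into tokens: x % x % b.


Scan left to right, longest-match per lexeme
Tokens: ID(x), OP(%), ID(x), OP(%), ID(b)


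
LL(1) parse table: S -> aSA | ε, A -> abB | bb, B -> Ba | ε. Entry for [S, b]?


For [S, b]: ε is nullable and 'b' ∈ FOLLOW(S)
Entry: S -> ε


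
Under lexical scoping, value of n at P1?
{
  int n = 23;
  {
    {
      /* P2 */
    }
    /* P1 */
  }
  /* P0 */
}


P1's block does not declare n; resolves to the enclosing declaration at depth 0
n = 23


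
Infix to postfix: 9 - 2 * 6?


* has higher precedence, evaluate 2*6 first
Postfix: 9 2 6 * -


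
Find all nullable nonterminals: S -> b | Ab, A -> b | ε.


A nonterminal is nullable iff some alternative derives ε (directly, or every symbol in it is nullable)
Nullable: {A}


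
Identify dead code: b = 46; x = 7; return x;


b is assigned but never read
Dead: 'b = 46'


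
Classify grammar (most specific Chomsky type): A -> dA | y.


Right-linear: every RHS is a terminal or a terminal followed by one nonterminal
Classification: Type 3 (Regular)


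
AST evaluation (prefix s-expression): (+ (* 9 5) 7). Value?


Evaluate inner: (* 9 5) = 45
Evaluate root: (+ 45 7) = 52
Result: 52


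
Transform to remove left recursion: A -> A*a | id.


Left-recursive alternatives: A*a; non-recursive: id
Introduce A': A -> idA', A' -> *aA' | ε


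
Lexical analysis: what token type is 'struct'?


Pattern: reserved word
Type: KEYWORD


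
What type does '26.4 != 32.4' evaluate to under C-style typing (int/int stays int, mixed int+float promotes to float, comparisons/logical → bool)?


Operand types: float != float
Rule: comparison yields bool
Result type: bool


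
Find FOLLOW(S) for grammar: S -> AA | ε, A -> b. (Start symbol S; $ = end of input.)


$ ∈ FOLLOW(S). For each A -> αBβ: add FIRST(β)\{ε} to FOLLOW(B); if β nullable, add FOLLOW(A).
FOLLOW(S) = {$}


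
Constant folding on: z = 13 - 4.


13 - 4 = 9 at compile time
Optimized: z = 9


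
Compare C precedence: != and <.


'<' is relational (level 7); '!=' is equality (level 6)
Higher level binds tighter
'<' has higher precedence than '!='


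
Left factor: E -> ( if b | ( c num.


Common prefix: '('
Factored: E -> ( E', E' -> if b | c num


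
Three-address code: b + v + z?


Break into single-operator statements:
t1 = b + v
t2 = t1 + z


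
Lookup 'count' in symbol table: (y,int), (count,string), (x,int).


Lookup 'count' → type string


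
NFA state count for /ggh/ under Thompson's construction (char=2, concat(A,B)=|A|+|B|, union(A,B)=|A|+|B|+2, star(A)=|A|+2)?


Syntax tree has 3 char leaf(s), 0 union(s), 0 star(s)
chars contribute 3×2 = 6; each union adds +2; each star adds +2
Total: 6 + 0 + 0 = 6 states


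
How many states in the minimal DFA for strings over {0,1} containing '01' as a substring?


KMP-style automaton: 2 progress states + 1 absorbing accept = 3
Minimal DFA: 3 states


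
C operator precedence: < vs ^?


'<' is relational (level 7); '^' is bitwise XOR (level 4)
Higher level binds tighter
'<' has higher precedence than '^'


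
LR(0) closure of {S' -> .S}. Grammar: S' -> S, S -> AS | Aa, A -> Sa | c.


Start: S' -> .S
For each item with dot before a nonterminal B, add B -> .γ for every B-production
Closure: [S' -> .S, S -> .AS, S -> .Aa, A -> .Sa, A -> .c]


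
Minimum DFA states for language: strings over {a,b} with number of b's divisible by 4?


Track (count of b) mod 4: states 0..3, accept at 0
Minimal DFA: 4 states


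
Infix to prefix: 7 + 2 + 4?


left-to-right (same/higher precedence on left): tree is (+ (+ 7 2) 4)
Prefix: + + 7 2 4


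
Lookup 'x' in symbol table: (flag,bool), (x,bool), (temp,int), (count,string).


Lookup 'x' → type bool


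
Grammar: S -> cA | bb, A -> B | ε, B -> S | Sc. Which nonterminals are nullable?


A nonterminal is nullable iff some alternative derives ε (directly, or every symbol in it is nullable)
Nullable: {A}


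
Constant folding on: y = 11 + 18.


11 + 18 = 29 at compile time
Optimized: y = 29


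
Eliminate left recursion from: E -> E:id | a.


Left-recursive alternatives: E:id; non-recursive: a
Introduce E': E -> aE', E' -> :idE' | ε


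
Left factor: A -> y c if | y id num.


Common prefix: 'y'
Factored: A -> y A', A' -> c if | id num


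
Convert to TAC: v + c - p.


Break into single-operator statements:
t1 = v + c
t2 = t1 - p


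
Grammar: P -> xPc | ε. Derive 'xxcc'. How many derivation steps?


Derivation: P => xPc => xxPcc => xxcc
Steps: 3


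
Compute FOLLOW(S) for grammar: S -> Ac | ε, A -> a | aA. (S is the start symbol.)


$ ∈ FOLLOW(S). For each A -> αBβ: add FIRST(β)\{ε} to FOLLOW(B); if β nullable, add FOLLOW(A).
FOLLOW(S) = {$}


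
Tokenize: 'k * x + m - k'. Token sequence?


Scan left to right, longest-match per lexeme
Tokens: ID(k), OP(*), ID(x), OP(+), ID(m), OP(-), ID(k)


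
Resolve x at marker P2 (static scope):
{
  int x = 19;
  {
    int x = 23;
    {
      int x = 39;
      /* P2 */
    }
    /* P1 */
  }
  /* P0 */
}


x declared in the same block as P2
x = 39


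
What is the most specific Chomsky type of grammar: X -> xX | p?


Right-linear: every RHS is a terminal or a terminal followed by one nonterminal
Classification: Type 3 (Regular)


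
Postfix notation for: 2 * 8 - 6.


Left to right (same or higher precedence on left)
Postfix: 2 8 * 6 -


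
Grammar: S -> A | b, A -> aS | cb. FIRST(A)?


Per alternative of A: FIRST(aS) = {a}; FIRST(cb) = {c}
FIRST(A) = {a, c}


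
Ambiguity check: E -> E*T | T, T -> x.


precedence layered via separate nonterminal T: deterministic
Unambiguous


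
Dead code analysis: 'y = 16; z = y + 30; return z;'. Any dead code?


y is read by z's definition; z is returned
No dead code


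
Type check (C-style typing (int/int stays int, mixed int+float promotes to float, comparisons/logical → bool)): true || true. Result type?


Operand types: bool || bool
Rule: logical operators take bool operands and yield bool
Result type: bool


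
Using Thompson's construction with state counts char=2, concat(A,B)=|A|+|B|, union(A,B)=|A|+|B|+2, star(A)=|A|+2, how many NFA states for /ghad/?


Syntax tree has 4 char leaf(s), 0 union(s), 0 star(s)
chars contribute 4×2 = 8; each union adds +2; each star adds +2
Total: 8 + 0 + 0 = 8 states


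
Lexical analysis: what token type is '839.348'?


Pattern: digits with a decimal point
Type: FLOAT_LITERAL


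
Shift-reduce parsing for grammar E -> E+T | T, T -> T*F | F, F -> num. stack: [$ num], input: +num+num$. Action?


'num' on top is the handle for F -> num
Action: reduce (F -> num)


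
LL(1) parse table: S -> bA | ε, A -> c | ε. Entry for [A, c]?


For [A, c]: 'c' ∈ FIRST(c)
Entry: A -> c


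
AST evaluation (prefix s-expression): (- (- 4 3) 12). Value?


Evaluate inner: (- 4 3) = 1
Evaluate root: (- 1 12) = -11
Result: -11


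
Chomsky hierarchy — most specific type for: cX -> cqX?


LHS has context (more than one symbol) and |LHS| ≤ |RHS|
Classification: Type 1 (Context-Sensitive)


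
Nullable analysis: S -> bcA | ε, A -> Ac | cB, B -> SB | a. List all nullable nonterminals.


A nonterminal is nullable iff some alternative derives ε (directly, or every symbol in it is nullable)
Nullable: {S}


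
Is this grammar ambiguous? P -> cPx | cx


balanced c^n…x^n: each string has a unique parse
Unambiguous


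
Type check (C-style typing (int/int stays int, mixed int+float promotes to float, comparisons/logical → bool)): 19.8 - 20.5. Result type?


Operand types: float - float
Rule: mixed int/float promotes to float; int/int stays int
Result type: float


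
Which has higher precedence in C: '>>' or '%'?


'%' is multiplicative (level 10); '>>' is shift (level 8)
Higher level binds tighter
'%' has higher precedence than '>>'


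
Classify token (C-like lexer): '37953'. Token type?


Pattern: digits only
Type: INTEGER_LITERAL


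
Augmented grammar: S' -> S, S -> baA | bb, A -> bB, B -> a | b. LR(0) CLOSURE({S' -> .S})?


Start: S' -> .S
For each item with dot before a nonterminal B, add B -> .γ for every B-production
Closure: [S' -> .S, S -> .baA, S -> .bb]


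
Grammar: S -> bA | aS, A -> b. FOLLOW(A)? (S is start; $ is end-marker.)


$ ∈ FOLLOW(S). For each A -> αBβ: add FIRST(β)\{ε} to FOLLOW(B); if β nullable, add FOLLOW(A).
FOLLOW(A) = {$}


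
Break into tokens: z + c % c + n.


Scan left to right, longest-match per lexeme
Tokens: ID(z), OP(+), ID(c), OP(%), ID(c), OP(+), ID(n)


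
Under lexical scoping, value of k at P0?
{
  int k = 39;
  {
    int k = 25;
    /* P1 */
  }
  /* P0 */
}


k declared in the same block as P0
k = 39


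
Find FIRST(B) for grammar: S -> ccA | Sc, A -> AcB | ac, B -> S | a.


Per alternative of B: FIRST(S) = {c}; FIRST(a) = {a}
FIRST(B) = {a, c}


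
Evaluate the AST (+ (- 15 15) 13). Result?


Evaluate inner: (- 15 15) = 0
Evaluate root: (+ 0 13) = 13
Result: 13


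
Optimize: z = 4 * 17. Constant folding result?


4 * 17 = 68 at compile time
Optimized: z = 68


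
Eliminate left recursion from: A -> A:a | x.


Left-recursive alternatives: A:a; non-recursive: x
Introduce A': A -> xA', A' -> :aA' | ε


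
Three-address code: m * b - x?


Break into single-operator statements:
t1 = m * b
t2 = t1 - x


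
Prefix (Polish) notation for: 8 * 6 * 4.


left-to-right (same/higher precedence on left): tree is (* (* 8 6) 4)
Prefix: * * 8 6 4


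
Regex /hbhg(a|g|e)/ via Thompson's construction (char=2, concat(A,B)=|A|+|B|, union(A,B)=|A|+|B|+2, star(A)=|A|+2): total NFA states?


Syntax tree has 7 char leaf(s), 2 union(s), 0 star(s)
chars contribute 7×2 = 14; each union adds +2; each star adds +2
Total: 14 + 4 + 0 = 18 states


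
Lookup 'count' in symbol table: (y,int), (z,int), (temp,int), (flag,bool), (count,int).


Lookup 'count' → type int


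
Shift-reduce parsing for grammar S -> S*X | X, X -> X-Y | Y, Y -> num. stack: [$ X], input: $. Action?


lookahead ∉ {-} so X won't extend; reduce S -> X
Action: reduce (S -> X)


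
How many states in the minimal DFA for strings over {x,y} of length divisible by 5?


Track length mod 5: states 0..4, accept at 0
Minimal DFA: 5 states


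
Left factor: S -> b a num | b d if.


Common prefix: 'b'
Factored: S -> b S', S' -> a num | d if


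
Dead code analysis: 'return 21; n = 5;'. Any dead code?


statement follows a return and is unreachable
Dead: 'n = 5'


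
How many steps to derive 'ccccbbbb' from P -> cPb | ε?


Derivation: P => cPb => ccPbb => cccPbbb => ccccPbbbb => ccccbbbb
Steps: 5


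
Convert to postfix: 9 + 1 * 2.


* has higher precedence, evaluate 1*2 first
Postfix: 9 1 2 * +


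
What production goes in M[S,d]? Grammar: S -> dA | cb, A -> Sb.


For [S, d]: 'd' ∈ FIRST(dA)
Entry: S -> dA


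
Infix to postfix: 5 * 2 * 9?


Left to right (same or higher precedence on left)
Postfix: 5 2 * 9 *


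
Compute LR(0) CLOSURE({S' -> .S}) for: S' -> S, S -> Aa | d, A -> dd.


Start: S' -> .S
For each item with dot before a nonterminal B, add B -> .γ for every B-production
Closure: [S' -> .S, S -> .Aa, S -> .d, A -> .dd]


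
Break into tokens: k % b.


Scan left to right, longest-match per lexeme
Tokens: ID(k), OP(%), ID(b)


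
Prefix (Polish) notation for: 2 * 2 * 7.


left-to-right (same/higher precedence on left): tree is (* (* 2 2) 7)
Prefix: * * 2 2 7


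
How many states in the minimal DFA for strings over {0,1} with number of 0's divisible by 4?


Track (count of 0) mod 4: states 0..3, accept at 0
Minimal DFA: 4 states


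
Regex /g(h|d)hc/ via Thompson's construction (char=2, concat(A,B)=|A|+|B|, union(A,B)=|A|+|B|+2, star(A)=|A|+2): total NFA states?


Syntax tree has 5 char leaf(s), 1 union(s), 0 star(s)
chars contribute 5×2 = 10; each union adds +2; each star adds +2
Total: 10 + 2 + 0 = 12 states


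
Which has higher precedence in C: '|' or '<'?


'<' is relational (level 7); '|' is bitwise OR (level 3)
Higher level binds tighter
'<' has higher precedence than '|'


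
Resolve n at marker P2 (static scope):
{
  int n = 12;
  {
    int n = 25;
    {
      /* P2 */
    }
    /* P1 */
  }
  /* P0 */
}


P2's block does not declare n; resolves to the enclosing declaration at depth 1
n = 25


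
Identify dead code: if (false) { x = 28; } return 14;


condition is constant false, so the whole block is unreachable
Dead: 'if (false) { x = 28; }'
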